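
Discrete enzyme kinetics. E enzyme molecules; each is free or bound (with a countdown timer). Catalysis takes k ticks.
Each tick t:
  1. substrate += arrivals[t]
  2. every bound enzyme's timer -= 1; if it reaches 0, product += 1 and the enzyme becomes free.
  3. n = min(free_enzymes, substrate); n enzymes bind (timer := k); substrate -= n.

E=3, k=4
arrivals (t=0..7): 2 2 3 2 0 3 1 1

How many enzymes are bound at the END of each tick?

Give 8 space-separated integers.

t=0: arr=2 -> substrate=0 bound=2 product=0
t=1: arr=2 -> substrate=1 bound=3 product=0
t=2: arr=3 -> substrate=4 bound=3 product=0
t=3: arr=2 -> substrate=6 bound=3 product=0
t=4: arr=0 -> substrate=4 bound=3 product=2
t=5: arr=3 -> substrate=6 bound=3 product=3
t=6: arr=1 -> substrate=7 bound=3 product=3
t=7: arr=1 -> substrate=8 bound=3 product=3

Answer: 2 3 3 3 3 3 3 3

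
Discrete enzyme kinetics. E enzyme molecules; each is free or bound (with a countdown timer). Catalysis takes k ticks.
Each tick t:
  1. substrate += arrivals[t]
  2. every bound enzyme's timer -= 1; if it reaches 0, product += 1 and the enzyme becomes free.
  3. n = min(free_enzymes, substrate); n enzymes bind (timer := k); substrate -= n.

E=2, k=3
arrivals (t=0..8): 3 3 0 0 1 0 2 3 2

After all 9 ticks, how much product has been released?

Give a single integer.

Answer: 4

Derivation:
t=0: arr=3 -> substrate=1 bound=2 product=0
t=1: arr=3 -> substrate=4 bound=2 product=0
t=2: arr=0 -> substrate=4 bound=2 product=0
t=3: arr=0 -> substrate=2 bound=2 product=2
t=4: arr=1 -> substrate=3 bound=2 product=2
t=5: arr=0 -> substrate=3 bound=2 product=2
t=6: arr=2 -> substrate=3 bound=2 product=4
t=7: arr=3 -> substrate=6 bound=2 product=4
t=8: arr=2 -> substrate=8 bound=2 product=4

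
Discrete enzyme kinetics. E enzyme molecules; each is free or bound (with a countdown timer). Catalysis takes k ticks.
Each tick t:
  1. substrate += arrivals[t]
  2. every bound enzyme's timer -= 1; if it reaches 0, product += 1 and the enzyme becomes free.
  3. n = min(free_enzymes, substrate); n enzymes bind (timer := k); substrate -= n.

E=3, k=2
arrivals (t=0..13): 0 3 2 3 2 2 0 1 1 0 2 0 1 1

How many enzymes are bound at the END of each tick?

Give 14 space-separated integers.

t=0: arr=0 -> substrate=0 bound=0 product=0
t=1: arr=3 -> substrate=0 bound=3 product=0
t=2: arr=2 -> substrate=2 bound=3 product=0
t=3: arr=3 -> substrate=2 bound=3 product=3
t=4: arr=2 -> substrate=4 bound=3 product=3
t=5: arr=2 -> substrate=3 bound=3 product=6
t=6: arr=0 -> substrate=3 bound=3 product=6
t=7: arr=1 -> substrate=1 bound=3 product=9
t=8: arr=1 -> substrate=2 bound=3 product=9
t=9: arr=0 -> substrate=0 bound=2 product=12
t=10: arr=2 -> substrate=1 bound=3 product=12
t=11: arr=0 -> substrate=0 bound=2 product=14
t=12: arr=1 -> substrate=0 bound=2 product=15
t=13: arr=1 -> substrate=0 bound=2 product=16

Answer: 0 3 3 3 3 3 3 3 3 2 3 2 2 2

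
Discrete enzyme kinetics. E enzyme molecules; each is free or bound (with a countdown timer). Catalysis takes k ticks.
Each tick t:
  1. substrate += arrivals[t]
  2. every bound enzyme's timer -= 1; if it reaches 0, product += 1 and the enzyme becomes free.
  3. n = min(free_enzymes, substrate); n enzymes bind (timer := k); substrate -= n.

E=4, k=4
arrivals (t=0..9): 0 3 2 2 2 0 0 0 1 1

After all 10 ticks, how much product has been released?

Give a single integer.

t=0: arr=0 -> substrate=0 bound=0 product=0
t=1: arr=3 -> substrate=0 bound=3 product=0
t=2: arr=2 -> substrate=1 bound=4 product=0
t=3: arr=2 -> substrate=3 bound=4 product=0
t=4: arr=2 -> substrate=5 bound=4 product=0
t=5: arr=0 -> substrate=2 bound=4 product=3
t=6: arr=0 -> substrate=1 bound=4 product=4
t=7: arr=0 -> substrate=1 bound=4 product=4
t=8: arr=1 -> substrate=2 bound=4 product=4
t=9: arr=1 -> substrate=0 bound=4 product=7

Answer: 7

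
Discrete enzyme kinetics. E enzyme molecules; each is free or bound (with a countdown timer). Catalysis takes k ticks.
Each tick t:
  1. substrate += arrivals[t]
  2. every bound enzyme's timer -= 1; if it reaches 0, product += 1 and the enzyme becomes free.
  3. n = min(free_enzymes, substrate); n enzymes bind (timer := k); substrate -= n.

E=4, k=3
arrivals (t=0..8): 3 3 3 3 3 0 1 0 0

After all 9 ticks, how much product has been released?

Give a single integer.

Answer: 8

Derivation:
t=0: arr=3 -> substrate=0 bound=3 product=0
t=1: arr=3 -> substrate=2 bound=4 product=0
t=2: arr=3 -> substrate=5 bound=4 product=0
t=3: arr=3 -> substrate=5 bound=4 product=3
t=4: arr=3 -> substrate=7 bound=4 product=4
t=5: arr=0 -> substrate=7 bound=4 product=4
t=6: arr=1 -> substrate=5 bound=4 product=7
t=7: arr=0 -> substrate=4 bound=4 product=8
t=8: arr=0 -> substrate=4 bound=4 product=8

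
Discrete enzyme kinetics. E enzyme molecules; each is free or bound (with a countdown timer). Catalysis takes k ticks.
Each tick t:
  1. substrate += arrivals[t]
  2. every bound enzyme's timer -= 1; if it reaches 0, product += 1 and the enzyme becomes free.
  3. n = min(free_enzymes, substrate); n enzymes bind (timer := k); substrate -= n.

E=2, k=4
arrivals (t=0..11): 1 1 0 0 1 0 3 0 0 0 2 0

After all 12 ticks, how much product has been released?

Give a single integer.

Answer: 4

Derivation:
t=0: arr=1 -> substrate=0 bound=1 product=0
t=1: arr=1 -> substrate=0 bound=2 product=0
t=2: arr=0 -> substrate=0 bound=2 product=0
t=3: arr=0 -> substrate=0 bound=2 product=0
t=4: arr=1 -> substrate=0 bound=2 product=1
t=5: arr=0 -> substrate=0 bound=1 product=2
t=6: arr=3 -> substrate=2 bound=2 product=2
t=7: arr=0 -> substrate=2 bound=2 product=2
t=8: arr=0 -> substrate=1 bound=2 product=3
t=9: arr=0 -> substrate=1 bound=2 product=3
t=10: arr=2 -> substrate=2 bound=2 product=4
t=11: arr=0 -> substrate=2 bound=2 product=4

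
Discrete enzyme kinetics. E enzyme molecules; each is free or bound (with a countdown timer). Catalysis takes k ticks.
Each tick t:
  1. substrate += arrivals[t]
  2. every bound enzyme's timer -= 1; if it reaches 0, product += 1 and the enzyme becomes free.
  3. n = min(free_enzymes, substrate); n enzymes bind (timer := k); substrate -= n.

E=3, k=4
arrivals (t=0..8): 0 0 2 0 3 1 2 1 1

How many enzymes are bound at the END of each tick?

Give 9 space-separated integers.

t=0: arr=0 -> substrate=0 bound=0 product=0
t=1: arr=0 -> substrate=0 bound=0 product=0
t=2: arr=2 -> substrate=0 bound=2 product=0
t=3: arr=0 -> substrate=0 bound=2 product=0
t=4: arr=3 -> substrate=2 bound=3 product=0
t=5: arr=1 -> substrate=3 bound=3 product=0
t=6: arr=2 -> substrate=3 bound=3 product=2
t=7: arr=1 -> substrate=4 bound=3 product=2
t=8: arr=1 -> substrate=4 bound=3 product=3

Answer: 0 0 2 2 3 3 3 3 3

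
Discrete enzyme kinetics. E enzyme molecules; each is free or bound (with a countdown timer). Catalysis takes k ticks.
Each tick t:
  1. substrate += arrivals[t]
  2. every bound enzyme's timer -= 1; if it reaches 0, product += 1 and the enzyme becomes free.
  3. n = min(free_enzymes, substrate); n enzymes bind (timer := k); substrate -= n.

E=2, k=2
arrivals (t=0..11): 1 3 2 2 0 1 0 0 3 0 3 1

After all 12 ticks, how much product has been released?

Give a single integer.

t=0: arr=1 -> substrate=0 bound=1 product=0
t=1: arr=3 -> substrate=2 bound=2 product=0
t=2: arr=2 -> substrate=3 bound=2 product=1
t=3: arr=2 -> substrate=4 bound=2 product=2
t=4: arr=0 -> substrate=3 bound=2 product=3
t=5: arr=1 -> substrate=3 bound=2 product=4
t=6: arr=0 -> substrate=2 bound=2 product=5
t=7: arr=0 -> substrate=1 bound=2 product=6
t=8: arr=3 -> substrate=3 bound=2 product=7
t=9: arr=0 -> substrate=2 bound=2 product=8
t=10: arr=3 -> substrate=4 bound=2 product=9
t=11: arr=1 -> substrate=4 bound=2 product=10

Answer: 10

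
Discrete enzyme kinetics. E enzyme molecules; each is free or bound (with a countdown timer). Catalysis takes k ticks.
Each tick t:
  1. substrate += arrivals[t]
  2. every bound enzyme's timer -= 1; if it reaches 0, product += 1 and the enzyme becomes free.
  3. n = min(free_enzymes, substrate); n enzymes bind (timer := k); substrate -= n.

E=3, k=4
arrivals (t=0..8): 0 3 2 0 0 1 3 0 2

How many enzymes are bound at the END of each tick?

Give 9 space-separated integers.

Answer: 0 3 3 3 3 3 3 3 3

Derivation:
t=0: arr=0 -> substrate=0 bound=0 product=0
t=1: arr=3 -> substrate=0 bound=3 product=0
t=2: arr=2 -> substrate=2 bound=3 product=0
t=3: arr=0 -> substrate=2 bound=3 product=0
t=4: arr=0 -> substrate=2 bound=3 product=0
t=5: arr=1 -> substrate=0 bound=3 product=3
t=6: arr=3 -> substrate=3 bound=3 product=3
t=7: arr=0 -> substrate=3 bound=3 product=3
t=8: arr=2 -> substrate=5 bound=3 product=3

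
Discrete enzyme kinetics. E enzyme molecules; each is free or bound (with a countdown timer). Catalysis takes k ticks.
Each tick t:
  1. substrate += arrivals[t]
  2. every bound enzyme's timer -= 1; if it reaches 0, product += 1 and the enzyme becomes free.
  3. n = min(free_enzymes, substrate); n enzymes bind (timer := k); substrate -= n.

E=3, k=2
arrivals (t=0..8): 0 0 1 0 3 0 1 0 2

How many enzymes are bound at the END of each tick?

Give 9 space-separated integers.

t=0: arr=0 -> substrate=0 bound=0 product=0
t=1: arr=0 -> substrate=0 bound=0 product=0
t=2: arr=1 -> substrate=0 bound=1 product=0
t=3: arr=0 -> substrate=0 bound=1 product=0
t=4: arr=3 -> substrate=0 bound=3 product=1
t=5: arr=0 -> substrate=0 bound=3 product=1
t=6: arr=1 -> substrate=0 bound=1 product=4
t=7: arr=0 -> substrate=0 bound=1 product=4
t=8: arr=2 -> substrate=0 bound=2 product=5

Answer: 0 0 1 1 3 3 1 1 2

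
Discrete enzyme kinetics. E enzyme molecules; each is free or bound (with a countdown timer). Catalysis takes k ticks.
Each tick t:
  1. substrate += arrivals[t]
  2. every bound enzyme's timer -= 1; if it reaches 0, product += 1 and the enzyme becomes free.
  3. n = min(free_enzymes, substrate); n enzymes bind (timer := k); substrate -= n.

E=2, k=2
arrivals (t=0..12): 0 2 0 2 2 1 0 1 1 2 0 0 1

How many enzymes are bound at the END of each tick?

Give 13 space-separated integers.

Answer: 0 2 2 2 2 2 2 2 2 2 2 1 2

Derivation:
t=0: arr=0 -> substrate=0 bound=0 product=0
t=1: arr=2 -> substrate=0 bound=2 product=0
t=2: arr=0 -> substrate=0 bound=2 product=0
t=3: arr=2 -> substrate=0 bound=2 product=2
t=4: arr=2 -> substrate=2 bound=2 product=2
t=5: arr=1 -> substrate=1 bound=2 product=4
t=6: arr=0 -> substrate=1 bound=2 product=4
t=7: arr=1 -> substrate=0 bound=2 product=6
t=8: arr=1 -> substrate=1 bound=2 product=6
t=9: arr=2 -> substrate=1 bound=2 product=8
t=10: arr=0 -> substrate=1 bound=2 product=8
t=11: arr=0 -> substrate=0 bound=1 product=10
t=12: arr=1 -> substrate=0 bound=2 product=10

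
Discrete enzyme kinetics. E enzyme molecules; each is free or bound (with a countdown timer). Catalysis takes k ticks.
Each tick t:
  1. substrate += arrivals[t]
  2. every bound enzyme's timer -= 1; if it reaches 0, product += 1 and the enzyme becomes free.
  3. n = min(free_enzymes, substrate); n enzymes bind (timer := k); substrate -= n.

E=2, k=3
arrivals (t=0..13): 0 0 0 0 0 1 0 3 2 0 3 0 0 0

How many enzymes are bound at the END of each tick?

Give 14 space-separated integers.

t=0: arr=0 -> substrate=0 bound=0 product=0
t=1: arr=0 -> substrate=0 bound=0 product=0
t=2: arr=0 -> substrate=0 bound=0 product=0
t=3: arr=0 -> substrate=0 bound=0 product=0
t=4: arr=0 -> substrate=0 bound=0 product=0
t=5: arr=1 -> substrate=0 bound=1 product=0
t=6: arr=0 -> substrate=0 bound=1 product=0
t=7: arr=3 -> substrate=2 bound=2 product=0
t=8: arr=2 -> substrate=3 bound=2 product=1
t=9: arr=0 -> substrate=3 bound=2 product=1
t=10: arr=3 -> substrate=5 bound=2 product=2
t=11: arr=0 -> substrate=4 bound=2 product=3
t=12: arr=0 -> substrate=4 bound=2 product=3
t=13: arr=0 -> substrate=3 bound=2 product=4

Answer: 0 0 0 0 0 1 1 2 2 2 2 2 2 2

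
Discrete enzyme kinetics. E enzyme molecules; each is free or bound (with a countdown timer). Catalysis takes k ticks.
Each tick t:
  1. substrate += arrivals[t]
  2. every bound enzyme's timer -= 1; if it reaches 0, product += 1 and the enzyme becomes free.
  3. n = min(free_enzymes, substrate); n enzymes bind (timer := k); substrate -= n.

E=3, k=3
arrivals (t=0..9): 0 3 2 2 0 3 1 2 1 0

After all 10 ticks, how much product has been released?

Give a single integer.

Answer: 6

Derivation:
t=0: arr=0 -> substrate=0 bound=0 product=0
t=1: arr=3 -> substrate=0 bound=3 product=0
t=2: arr=2 -> substrate=2 bound=3 product=0
t=3: arr=2 -> substrate=4 bound=3 product=0
t=4: arr=0 -> substrate=1 bound=3 product=3
t=5: arr=3 -> substrate=4 bound=3 product=3
t=6: arr=1 -> substrate=5 bound=3 product=3
t=7: arr=2 -> substrate=4 bound=3 product=6
t=8: arr=1 -> substrate=5 bound=3 product=6
t=9: arr=0 -> substrate=5 bound=3 product=6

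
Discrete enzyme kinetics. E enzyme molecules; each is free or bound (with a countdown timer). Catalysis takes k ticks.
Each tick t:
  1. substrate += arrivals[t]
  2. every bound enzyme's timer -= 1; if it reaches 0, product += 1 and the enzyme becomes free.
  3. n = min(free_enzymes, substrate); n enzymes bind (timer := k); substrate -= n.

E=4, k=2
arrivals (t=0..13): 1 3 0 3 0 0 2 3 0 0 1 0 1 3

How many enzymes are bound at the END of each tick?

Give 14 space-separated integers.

t=0: arr=1 -> substrate=0 bound=1 product=0
t=1: arr=3 -> substrate=0 bound=4 product=0
t=2: arr=0 -> substrate=0 bound=3 product=1
t=3: arr=3 -> substrate=0 bound=3 product=4
t=4: arr=0 -> substrate=0 bound=3 product=4
t=5: arr=0 -> substrate=0 bound=0 product=7
t=6: arr=2 -> substrate=0 bound=2 product=7
t=7: arr=3 -> substrate=1 bound=4 product=7
t=8: arr=0 -> substrate=0 bound=3 product=9
t=9: arr=0 -> substrate=0 bound=1 product=11
t=10: arr=1 -> substrate=0 bound=1 product=12
t=11: arr=0 -> substrate=0 bound=1 product=12
t=12: arr=1 -> substrate=0 bound=1 product=13
t=13: arr=3 -> substrate=0 bound=4 product=13

Answer: 1 4 3 3 3 0 2 4 3 1 1 1 1 4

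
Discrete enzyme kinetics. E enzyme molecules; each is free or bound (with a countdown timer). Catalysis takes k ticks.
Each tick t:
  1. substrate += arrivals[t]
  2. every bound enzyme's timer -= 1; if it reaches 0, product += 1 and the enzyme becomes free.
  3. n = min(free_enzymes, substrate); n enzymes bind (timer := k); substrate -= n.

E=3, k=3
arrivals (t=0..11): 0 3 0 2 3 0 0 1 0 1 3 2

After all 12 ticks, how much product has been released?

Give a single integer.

t=0: arr=0 -> substrate=0 bound=0 product=0
t=1: arr=3 -> substrate=0 bound=3 product=0
t=2: arr=0 -> substrate=0 bound=3 product=0
t=3: arr=2 -> substrate=2 bound=3 product=0
t=4: arr=3 -> substrate=2 bound=3 product=3
t=5: arr=0 -> substrate=2 bound=3 product=3
t=6: arr=0 -> substrate=2 bound=3 product=3
t=7: arr=1 -> substrate=0 bound=3 product=6
t=8: arr=0 -> substrate=0 bound=3 product=6
t=9: arr=1 -> substrate=1 bound=3 product=6
t=10: arr=3 -> substrate=1 bound=3 product=9
t=11: arr=2 -> substrate=3 bound=3 product=9

Answer: 9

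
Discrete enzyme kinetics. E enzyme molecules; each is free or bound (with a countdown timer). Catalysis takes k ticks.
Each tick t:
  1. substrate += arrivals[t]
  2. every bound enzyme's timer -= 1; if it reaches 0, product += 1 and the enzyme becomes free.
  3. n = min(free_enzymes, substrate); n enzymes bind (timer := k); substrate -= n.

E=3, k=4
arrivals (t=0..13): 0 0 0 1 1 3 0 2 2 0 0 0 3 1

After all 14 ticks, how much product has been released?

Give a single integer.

Answer: 6

Derivation:
t=0: arr=0 -> substrate=0 bound=0 product=0
t=1: arr=0 -> substrate=0 bound=0 product=0
t=2: arr=0 -> substrate=0 bound=0 product=0
t=3: arr=1 -> substrate=0 bound=1 product=0
t=4: arr=1 -> substrate=0 bound=2 product=0
t=5: arr=3 -> substrate=2 bound=3 product=0
t=6: arr=0 -> substrate=2 bound=3 product=0
t=7: arr=2 -> substrate=3 bound=3 product=1
t=8: arr=2 -> substrate=4 bound=3 product=2
t=9: arr=0 -> substrate=3 bound=3 product=3
t=10: arr=0 -> substrate=3 bound=3 product=3
t=11: arr=0 -> substrate=2 bound=3 product=4
t=12: arr=3 -> substrate=4 bound=3 product=5
t=13: arr=1 -> substrate=4 bound=3 product=6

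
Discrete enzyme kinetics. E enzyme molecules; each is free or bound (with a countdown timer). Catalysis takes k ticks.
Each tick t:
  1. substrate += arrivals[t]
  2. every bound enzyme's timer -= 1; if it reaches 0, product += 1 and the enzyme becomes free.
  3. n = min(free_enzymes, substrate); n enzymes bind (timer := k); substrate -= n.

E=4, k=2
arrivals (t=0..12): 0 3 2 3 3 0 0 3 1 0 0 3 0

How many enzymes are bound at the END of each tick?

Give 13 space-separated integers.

t=0: arr=0 -> substrate=0 bound=0 product=0
t=1: arr=3 -> substrate=0 bound=3 product=0
t=2: arr=2 -> substrate=1 bound=4 product=0
t=3: arr=3 -> substrate=1 bound=4 product=3
t=4: arr=3 -> substrate=3 bound=4 product=4
t=5: arr=0 -> substrate=0 bound=4 product=7
t=6: arr=0 -> substrate=0 bound=3 product=8
t=7: arr=3 -> substrate=0 bound=3 product=11
t=8: arr=1 -> substrate=0 bound=4 product=11
t=9: arr=0 -> substrate=0 bound=1 product=14
t=10: arr=0 -> substrate=0 bound=0 product=15
t=11: arr=3 -> substrate=0 bound=3 product=15
t=12: arr=0 -> substrate=0 bound=3 product=15

Answer: 0 3 4 4 4 4 3 3 4 1 0 3 3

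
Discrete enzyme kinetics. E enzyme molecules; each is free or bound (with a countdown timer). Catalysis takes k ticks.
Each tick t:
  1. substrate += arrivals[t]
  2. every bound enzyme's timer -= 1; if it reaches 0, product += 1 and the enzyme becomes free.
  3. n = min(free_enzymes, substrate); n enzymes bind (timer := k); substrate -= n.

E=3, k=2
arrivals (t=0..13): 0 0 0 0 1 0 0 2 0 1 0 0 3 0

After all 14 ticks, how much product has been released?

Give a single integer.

Answer: 4

Derivation:
t=0: arr=0 -> substrate=0 bound=0 product=0
t=1: arr=0 -> substrate=0 bound=0 product=0
t=2: arr=0 -> substrate=0 bound=0 product=0
t=3: arr=0 -> substrate=0 bound=0 product=0
t=4: arr=1 -> substrate=0 bound=1 product=0
t=5: arr=0 -> substrate=0 bound=1 product=0
t=6: arr=0 -> substrate=0 bound=0 product=1
t=7: arr=2 -> substrate=0 bound=2 product=1
t=8: arr=0 -> substrate=0 bound=2 product=1
t=9: arr=1 -> substrate=0 bound=1 product=3
t=10: arr=0 -> substrate=0 bound=1 product=3
t=11: arr=0 -> substrate=0 bound=0 product=4
t=12: arr=3 -> substrate=0 bound=3 product=4
t=13: arr=0 -> substrate=0 bound=3 product=4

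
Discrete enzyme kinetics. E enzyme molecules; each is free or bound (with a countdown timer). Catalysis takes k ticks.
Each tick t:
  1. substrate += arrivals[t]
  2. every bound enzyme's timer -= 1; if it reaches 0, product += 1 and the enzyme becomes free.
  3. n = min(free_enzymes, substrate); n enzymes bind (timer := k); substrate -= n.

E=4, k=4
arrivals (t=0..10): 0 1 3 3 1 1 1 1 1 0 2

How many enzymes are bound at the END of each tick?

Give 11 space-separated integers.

Answer: 0 1 4 4 4 4 4 4 4 4 4

Derivation:
t=0: arr=0 -> substrate=0 bound=0 product=0
t=1: arr=1 -> substrate=0 bound=1 product=0
t=2: arr=3 -> substrate=0 bound=4 product=0
t=3: arr=3 -> substrate=3 bound=4 product=0
t=4: arr=1 -> substrate=4 bound=4 product=0
t=5: arr=1 -> substrate=4 bound=4 product=1
t=6: arr=1 -> substrate=2 bound=4 product=4
t=7: arr=1 -> substrate=3 bound=4 product=4
t=8: arr=1 -> substrate=4 bound=4 product=4
t=9: arr=0 -> substrate=3 bound=4 product=5
t=10: arr=2 -> substrate=2 bound=4 product=8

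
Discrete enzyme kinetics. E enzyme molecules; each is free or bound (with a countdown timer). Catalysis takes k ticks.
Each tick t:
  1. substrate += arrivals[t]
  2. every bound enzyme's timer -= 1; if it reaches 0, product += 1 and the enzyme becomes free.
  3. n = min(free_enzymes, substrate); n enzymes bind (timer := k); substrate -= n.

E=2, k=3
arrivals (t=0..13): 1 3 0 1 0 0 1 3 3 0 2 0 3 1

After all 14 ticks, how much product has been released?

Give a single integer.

Answer: 8

Derivation:
t=0: arr=1 -> substrate=0 bound=1 product=0
t=1: arr=3 -> substrate=2 bound=2 product=0
t=2: arr=0 -> substrate=2 bound=2 product=0
t=3: arr=1 -> substrate=2 bound=2 product=1
t=4: arr=0 -> substrate=1 bound=2 product=2
t=5: arr=0 -> substrate=1 bound=2 product=2
t=6: arr=1 -> substrate=1 bound=2 product=3
t=7: arr=3 -> substrate=3 bound=2 product=4
t=8: arr=3 -> substrate=6 bound=2 product=4
t=9: arr=0 -> substrate=5 bound=2 product=5
t=10: arr=2 -> substrate=6 bound=2 product=6
t=11: arr=0 -> substrate=6 bound=2 product=6
t=12: arr=3 -> substrate=8 bound=2 product=7
t=13: arr=1 -> substrate=8 bound=2 product=8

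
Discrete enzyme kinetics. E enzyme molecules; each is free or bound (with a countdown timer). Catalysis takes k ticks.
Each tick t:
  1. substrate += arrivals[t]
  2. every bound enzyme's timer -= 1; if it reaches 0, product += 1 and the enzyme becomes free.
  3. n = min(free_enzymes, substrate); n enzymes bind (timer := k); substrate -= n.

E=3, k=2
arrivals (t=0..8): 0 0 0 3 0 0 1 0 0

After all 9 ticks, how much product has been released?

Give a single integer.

Answer: 4

Derivation:
t=0: arr=0 -> substrate=0 bound=0 product=0
t=1: arr=0 -> substrate=0 bound=0 product=0
t=2: arr=0 -> substrate=0 bound=0 product=0
t=3: arr=3 -> substrate=0 bound=3 product=0
t=4: arr=0 -> substrate=0 bound=3 product=0
t=5: arr=0 -> substrate=0 bound=0 product=3
t=6: arr=1 -> substrate=0 bound=1 product=3
t=7: arr=0 -> substrate=0 bound=1 product=3
t=8: arr=0 -> substrate=0 bound=0 product=4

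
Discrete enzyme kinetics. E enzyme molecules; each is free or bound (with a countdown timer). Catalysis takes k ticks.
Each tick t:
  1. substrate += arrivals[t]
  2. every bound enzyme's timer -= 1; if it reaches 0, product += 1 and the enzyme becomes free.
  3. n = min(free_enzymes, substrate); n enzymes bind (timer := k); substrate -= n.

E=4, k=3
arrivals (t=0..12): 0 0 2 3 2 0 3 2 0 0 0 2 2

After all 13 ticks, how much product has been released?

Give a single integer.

t=0: arr=0 -> substrate=0 bound=0 product=0
t=1: arr=0 -> substrate=0 bound=0 product=0
t=2: arr=2 -> substrate=0 bound=2 product=0
t=3: arr=3 -> substrate=1 bound=4 product=0
t=4: arr=2 -> substrate=3 bound=4 product=0
t=5: arr=0 -> substrate=1 bound=4 product=2
t=6: arr=3 -> substrate=2 bound=4 product=4
t=7: arr=2 -> substrate=4 bound=4 product=4
t=8: arr=0 -> substrate=2 bound=4 product=6
t=9: arr=0 -> substrate=0 bound=4 product=8
t=10: arr=0 -> substrate=0 bound=4 product=8
t=11: arr=2 -> substrate=0 bound=4 product=10
t=12: arr=2 -> substrate=0 bound=4 product=12

Answer: 12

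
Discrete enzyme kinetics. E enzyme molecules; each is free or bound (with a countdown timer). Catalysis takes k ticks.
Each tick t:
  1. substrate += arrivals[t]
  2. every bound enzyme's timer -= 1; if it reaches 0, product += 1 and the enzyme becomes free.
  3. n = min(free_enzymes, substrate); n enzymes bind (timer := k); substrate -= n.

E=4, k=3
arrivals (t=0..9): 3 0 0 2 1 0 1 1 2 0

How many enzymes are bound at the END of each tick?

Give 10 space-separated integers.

t=0: arr=3 -> substrate=0 bound=3 product=0
t=1: arr=0 -> substrate=0 bound=3 product=0
t=2: arr=0 -> substrate=0 bound=3 product=0
t=3: arr=2 -> substrate=0 bound=2 product=3
t=4: arr=1 -> substrate=0 bound=3 product=3
t=5: arr=0 -> substrate=0 bound=3 product=3
t=6: arr=1 -> substrate=0 bound=2 product=5
t=7: arr=1 -> substrate=0 bound=2 product=6
t=8: arr=2 -> substrate=0 bound=4 product=6
t=9: arr=0 -> substrate=0 bound=3 product=7

Answer: 3 3 3 2 3 3 2 2 4 3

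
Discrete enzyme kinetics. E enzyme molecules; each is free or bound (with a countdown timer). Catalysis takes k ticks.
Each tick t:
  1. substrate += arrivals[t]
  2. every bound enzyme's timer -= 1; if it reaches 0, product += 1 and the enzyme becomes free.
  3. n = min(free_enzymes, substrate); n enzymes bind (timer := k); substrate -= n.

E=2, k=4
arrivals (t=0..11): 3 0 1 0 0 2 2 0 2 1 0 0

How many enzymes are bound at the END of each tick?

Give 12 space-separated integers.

t=0: arr=3 -> substrate=1 bound=2 product=0
t=1: arr=0 -> substrate=1 bound=2 product=0
t=2: arr=1 -> substrate=2 bound=2 product=0
t=3: arr=0 -> substrate=2 bound=2 product=0
t=4: arr=0 -> substrate=0 bound=2 product=2
t=5: arr=2 -> substrate=2 bound=2 product=2
t=6: arr=2 -> substrate=4 bound=2 product=2
t=7: arr=0 -> substrate=4 bound=2 product=2
t=8: arr=2 -> substrate=4 bound=2 product=4
t=9: arr=1 -> substrate=5 bound=2 product=4
t=10: arr=0 -> substrate=5 bound=2 product=4
t=11: arr=0 -> substrate=5 bound=2 product=4

Answer: 2 2 2 2 2 2 2 2 2 2 2 2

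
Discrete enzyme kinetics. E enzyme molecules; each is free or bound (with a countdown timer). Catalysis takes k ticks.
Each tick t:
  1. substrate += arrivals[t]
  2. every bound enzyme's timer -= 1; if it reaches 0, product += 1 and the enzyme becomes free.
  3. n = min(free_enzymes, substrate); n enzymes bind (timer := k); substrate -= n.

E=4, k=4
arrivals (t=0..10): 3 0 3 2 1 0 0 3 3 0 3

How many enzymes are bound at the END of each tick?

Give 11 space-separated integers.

Answer: 3 3 4 4 4 4 4 4 4 4 4

Derivation:
t=0: arr=3 -> substrate=0 bound=3 product=0
t=1: arr=0 -> substrate=0 bound=3 product=0
t=2: arr=3 -> substrate=2 bound=4 product=0
t=3: arr=2 -> substrate=4 bound=4 product=0
t=4: arr=1 -> substrate=2 bound=4 product=3
t=5: arr=0 -> substrate=2 bound=4 product=3
t=6: arr=0 -> substrate=1 bound=4 product=4
t=7: arr=3 -> substrate=4 bound=4 product=4
t=8: arr=3 -> substrate=4 bound=4 product=7
t=9: arr=0 -> substrate=4 bound=4 product=7
t=10: arr=3 -> substrate=6 bound=4 product=8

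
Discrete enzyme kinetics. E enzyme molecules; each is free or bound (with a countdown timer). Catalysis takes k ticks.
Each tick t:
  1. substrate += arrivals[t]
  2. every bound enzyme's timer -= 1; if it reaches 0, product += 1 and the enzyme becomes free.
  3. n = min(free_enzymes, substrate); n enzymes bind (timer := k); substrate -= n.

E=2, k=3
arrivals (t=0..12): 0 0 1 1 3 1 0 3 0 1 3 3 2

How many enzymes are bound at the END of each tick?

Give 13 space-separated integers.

t=0: arr=0 -> substrate=0 bound=0 product=0
t=1: arr=0 -> substrate=0 bound=0 product=0
t=2: arr=1 -> substrate=0 bound=1 product=0
t=3: arr=1 -> substrate=0 bound=2 product=0
t=4: arr=3 -> substrate=3 bound=2 product=0
t=5: arr=1 -> substrate=3 bound=2 product=1
t=6: arr=0 -> substrate=2 bound=2 product=2
t=7: arr=3 -> substrate=5 bound=2 product=2
t=8: arr=0 -> substrate=4 bound=2 product=3
t=9: arr=1 -> substrate=4 bound=2 product=4
t=10: arr=3 -> substrate=7 bound=2 product=4
t=11: arr=3 -> substrate=9 bound=2 product=5
t=12: arr=2 -> substrate=10 bound=2 product=6

Answer: 0 0 1 2 2 2 2 2 2 2 2 2 2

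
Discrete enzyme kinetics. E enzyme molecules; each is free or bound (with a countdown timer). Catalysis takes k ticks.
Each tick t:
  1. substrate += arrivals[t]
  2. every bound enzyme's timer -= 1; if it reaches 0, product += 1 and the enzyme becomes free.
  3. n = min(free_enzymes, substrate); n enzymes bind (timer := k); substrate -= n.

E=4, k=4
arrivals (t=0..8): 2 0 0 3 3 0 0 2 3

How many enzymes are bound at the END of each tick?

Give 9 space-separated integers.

Answer: 2 2 2 4 4 4 4 4 4

Derivation:
t=0: arr=2 -> substrate=0 bound=2 product=0
t=1: arr=0 -> substrate=0 bound=2 product=0
t=2: arr=0 -> substrate=0 bound=2 product=0
t=3: arr=3 -> substrate=1 bound=4 product=0
t=4: arr=3 -> substrate=2 bound=4 product=2
t=5: arr=0 -> substrate=2 bound=4 product=2
t=6: arr=0 -> substrate=2 bound=4 product=2
t=7: arr=2 -> substrate=2 bound=4 product=4
t=8: arr=3 -> substrate=3 bound=4 product=6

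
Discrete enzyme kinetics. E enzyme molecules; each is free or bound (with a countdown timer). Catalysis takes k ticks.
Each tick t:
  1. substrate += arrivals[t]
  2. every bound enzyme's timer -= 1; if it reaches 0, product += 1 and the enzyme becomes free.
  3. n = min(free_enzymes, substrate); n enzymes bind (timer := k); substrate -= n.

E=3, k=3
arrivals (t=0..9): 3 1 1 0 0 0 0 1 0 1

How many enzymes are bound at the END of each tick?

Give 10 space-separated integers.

t=0: arr=3 -> substrate=0 bound=3 product=0
t=1: arr=1 -> substrate=1 bound=3 product=0
t=2: arr=1 -> substrate=2 bound=3 product=0
t=3: arr=0 -> substrate=0 bound=2 product=3
t=4: arr=0 -> substrate=0 bound=2 product=3
t=5: arr=0 -> substrate=0 bound=2 product=3
t=6: arr=0 -> substrate=0 bound=0 product=5
t=7: arr=1 -> substrate=0 bound=1 product=5
t=8: arr=0 -> substrate=0 bound=1 product=5
t=9: arr=1 -> substrate=0 bound=2 product=5

Answer: 3 3 3 2 2 2 0 1 1 2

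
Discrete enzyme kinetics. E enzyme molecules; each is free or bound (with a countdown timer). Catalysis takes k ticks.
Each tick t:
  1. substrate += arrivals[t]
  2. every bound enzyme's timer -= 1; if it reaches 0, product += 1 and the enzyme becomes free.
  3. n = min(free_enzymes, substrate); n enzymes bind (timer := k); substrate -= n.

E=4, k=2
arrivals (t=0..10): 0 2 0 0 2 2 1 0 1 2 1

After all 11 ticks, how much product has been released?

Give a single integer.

t=0: arr=0 -> substrate=0 bound=0 product=0
t=1: arr=2 -> substrate=0 bound=2 product=0
t=2: arr=0 -> substrate=0 bound=2 product=0
t=3: arr=0 -> substrate=0 bound=0 product=2
t=4: arr=2 -> substrate=0 bound=2 product=2
t=5: arr=2 -> substrate=0 bound=4 product=2
t=6: arr=1 -> substrate=0 bound=3 product=4
t=7: arr=0 -> substrate=0 bound=1 product=6
t=8: arr=1 -> substrate=0 bound=1 product=7
t=9: arr=2 -> substrate=0 bound=3 product=7
t=10: arr=1 -> substrate=0 bound=3 product=8

Answer: 8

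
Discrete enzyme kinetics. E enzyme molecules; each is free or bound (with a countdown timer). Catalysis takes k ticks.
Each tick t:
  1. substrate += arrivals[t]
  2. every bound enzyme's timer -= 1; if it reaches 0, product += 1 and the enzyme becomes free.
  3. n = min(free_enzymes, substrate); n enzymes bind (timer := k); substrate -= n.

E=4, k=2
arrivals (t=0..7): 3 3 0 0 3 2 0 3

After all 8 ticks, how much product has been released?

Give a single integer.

t=0: arr=3 -> substrate=0 bound=3 product=0
t=1: arr=3 -> substrate=2 bound=4 product=0
t=2: arr=0 -> substrate=0 bound=3 product=3
t=3: arr=0 -> substrate=0 bound=2 product=4
t=4: arr=3 -> substrate=0 bound=3 product=6
t=5: arr=2 -> substrate=1 bound=4 product=6
t=6: arr=0 -> substrate=0 bound=2 product=9
t=7: arr=3 -> substrate=0 bound=4 product=10

Answer: 10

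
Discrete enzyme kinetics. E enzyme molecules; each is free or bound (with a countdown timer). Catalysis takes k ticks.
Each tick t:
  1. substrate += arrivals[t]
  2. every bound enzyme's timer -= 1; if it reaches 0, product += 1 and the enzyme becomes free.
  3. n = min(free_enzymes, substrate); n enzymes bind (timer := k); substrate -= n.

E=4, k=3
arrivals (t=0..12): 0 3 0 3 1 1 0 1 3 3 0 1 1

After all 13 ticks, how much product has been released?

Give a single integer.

t=0: arr=0 -> substrate=0 bound=0 product=0
t=1: arr=3 -> substrate=0 bound=3 product=0
t=2: arr=0 -> substrate=0 bound=3 product=0
t=3: arr=3 -> substrate=2 bound=4 product=0
t=4: arr=1 -> substrate=0 bound=4 product=3
t=5: arr=1 -> substrate=1 bound=4 product=3
t=6: arr=0 -> substrate=0 bound=4 product=4
t=7: arr=1 -> substrate=0 bound=2 product=7
t=8: arr=3 -> substrate=1 bound=4 product=7
t=9: arr=3 -> substrate=3 bound=4 product=8
t=10: arr=0 -> substrate=2 bound=4 product=9
t=11: arr=1 -> substrate=1 bound=4 product=11
t=12: arr=1 -> substrate=1 bound=4 product=12

Answer: 12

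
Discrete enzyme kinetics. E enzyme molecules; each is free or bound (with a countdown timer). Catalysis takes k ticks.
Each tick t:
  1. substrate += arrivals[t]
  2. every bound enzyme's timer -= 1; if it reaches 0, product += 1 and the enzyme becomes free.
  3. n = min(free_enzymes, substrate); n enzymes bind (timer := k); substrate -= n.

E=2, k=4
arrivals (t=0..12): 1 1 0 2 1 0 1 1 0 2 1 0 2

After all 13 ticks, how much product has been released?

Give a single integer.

t=0: arr=1 -> substrate=0 bound=1 product=0
t=1: arr=1 -> substrate=0 bound=2 product=0
t=2: arr=0 -> substrate=0 bound=2 product=0
t=3: arr=2 -> substrate=2 bound=2 product=0
t=4: arr=1 -> substrate=2 bound=2 product=1
t=5: arr=0 -> substrate=1 bound=2 product=2
t=6: arr=1 -> substrate=2 bound=2 product=2
t=7: arr=1 -> substrate=3 bound=2 product=2
t=8: arr=0 -> substrate=2 bound=2 product=3
t=9: arr=2 -> substrate=3 bound=2 product=4
t=10: arr=1 -> substrate=4 bound=2 product=4
t=11: arr=0 -> substrate=4 bound=2 product=4
t=12: arr=2 -> substrate=5 bound=2 product=5

Answer: 5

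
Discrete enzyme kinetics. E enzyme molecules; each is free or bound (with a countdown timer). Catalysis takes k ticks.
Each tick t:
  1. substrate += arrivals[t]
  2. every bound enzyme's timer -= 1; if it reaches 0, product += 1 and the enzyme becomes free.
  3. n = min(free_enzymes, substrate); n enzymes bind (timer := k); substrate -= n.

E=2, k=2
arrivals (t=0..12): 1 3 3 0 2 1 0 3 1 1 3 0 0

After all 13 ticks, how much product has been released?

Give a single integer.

Answer: 11

Derivation:
t=0: arr=1 -> substrate=0 bound=1 product=0
t=1: arr=3 -> substrate=2 bound=2 product=0
t=2: arr=3 -> substrate=4 bound=2 product=1
t=3: arr=0 -> substrate=3 bound=2 product=2
t=4: arr=2 -> substrate=4 bound=2 product=3
t=5: arr=1 -> substrate=4 bound=2 product=4
t=6: arr=0 -> substrate=3 bound=2 product=5
t=7: arr=3 -> substrate=5 bound=2 product=6
t=8: arr=1 -> substrate=5 bound=2 product=7
t=9: arr=1 -> substrate=5 bound=2 product=8
t=10: arr=3 -> substrate=7 bound=2 product=9
t=11: arr=0 -> substrate=6 bound=2 product=10
t=12: arr=0 -> substrate=5 bound=2 product=11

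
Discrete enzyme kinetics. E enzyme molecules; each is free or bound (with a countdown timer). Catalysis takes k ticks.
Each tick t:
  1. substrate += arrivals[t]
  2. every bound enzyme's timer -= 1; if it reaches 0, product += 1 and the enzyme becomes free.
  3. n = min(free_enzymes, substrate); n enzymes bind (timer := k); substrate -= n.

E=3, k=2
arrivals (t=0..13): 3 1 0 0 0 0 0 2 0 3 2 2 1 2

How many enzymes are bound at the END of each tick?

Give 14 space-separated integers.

t=0: arr=3 -> substrate=0 bound=3 product=0
t=1: arr=1 -> substrate=1 bound=3 product=0
t=2: arr=0 -> substrate=0 bound=1 product=3
t=3: arr=0 -> substrate=0 bound=1 product=3
t=4: arr=0 -> substrate=0 bound=0 product=4
t=5: arr=0 -> substrate=0 bound=0 product=4
t=6: arr=0 -> substrate=0 bound=0 product=4
t=7: arr=2 -> substrate=0 bound=2 product=4
t=8: arr=0 -> substrate=0 bound=2 product=4
t=9: arr=3 -> substrate=0 bound=3 product=6
t=10: arr=2 -> substrate=2 bound=3 product=6
t=11: arr=2 -> substrate=1 bound=3 product=9
t=12: arr=1 -> substrate=2 bound=3 product=9
t=13: arr=2 -> substrate=1 bound=3 product=12

Answer: 3 3 1 1 0 0 0 2 2 3 3 3 3 3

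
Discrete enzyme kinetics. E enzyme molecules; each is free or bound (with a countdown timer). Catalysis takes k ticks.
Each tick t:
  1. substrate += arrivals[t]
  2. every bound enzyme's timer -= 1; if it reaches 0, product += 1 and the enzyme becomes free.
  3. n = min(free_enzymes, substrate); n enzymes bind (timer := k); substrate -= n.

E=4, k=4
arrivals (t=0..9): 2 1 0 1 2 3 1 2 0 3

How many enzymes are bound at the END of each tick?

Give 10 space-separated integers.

t=0: arr=2 -> substrate=0 bound=2 product=0
t=1: arr=1 -> substrate=0 bound=3 product=0
t=2: arr=0 -> substrate=0 bound=3 product=0
t=3: arr=1 -> substrate=0 bound=4 product=0
t=4: arr=2 -> substrate=0 bound=4 product=2
t=5: arr=3 -> substrate=2 bound=4 product=3
t=6: arr=1 -> substrate=3 bound=4 product=3
t=7: arr=2 -> substrate=4 bound=4 product=4
t=8: arr=0 -> substrate=2 bound=4 product=6
t=9: arr=3 -> substrate=4 bound=4 product=7

Answer: 2 3 3 4 4 4 4 4 4 4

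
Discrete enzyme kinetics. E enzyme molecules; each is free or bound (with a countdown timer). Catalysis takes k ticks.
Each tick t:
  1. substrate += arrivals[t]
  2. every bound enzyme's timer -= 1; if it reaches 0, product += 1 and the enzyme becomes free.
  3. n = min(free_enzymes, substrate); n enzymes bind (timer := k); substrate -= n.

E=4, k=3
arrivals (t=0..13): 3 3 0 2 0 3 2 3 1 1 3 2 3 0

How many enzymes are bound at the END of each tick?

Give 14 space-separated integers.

Answer: 3 4 4 4 4 4 4 4 4 4 4 4 4 4

Derivation:
t=0: arr=3 -> substrate=0 bound=3 product=0
t=1: arr=3 -> substrate=2 bound=4 product=0
t=2: arr=0 -> substrate=2 bound=4 product=0
t=3: arr=2 -> substrate=1 bound=4 product=3
t=4: arr=0 -> substrate=0 bound=4 product=4
t=5: arr=3 -> substrate=3 bound=4 product=4
t=6: arr=2 -> substrate=2 bound=4 product=7
t=7: arr=3 -> substrate=4 bound=4 product=8
t=8: arr=1 -> substrate=5 bound=4 product=8
t=9: arr=1 -> substrate=3 bound=4 product=11
t=10: arr=3 -> substrate=5 bound=4 product=12
t=11: arr=2 -> substrate=7 bound=4 product=12
t=12: arr=3 -> substrate=7 bound=4 product=15
t=13: arr=0 -> substrate=6 bound=4 product=16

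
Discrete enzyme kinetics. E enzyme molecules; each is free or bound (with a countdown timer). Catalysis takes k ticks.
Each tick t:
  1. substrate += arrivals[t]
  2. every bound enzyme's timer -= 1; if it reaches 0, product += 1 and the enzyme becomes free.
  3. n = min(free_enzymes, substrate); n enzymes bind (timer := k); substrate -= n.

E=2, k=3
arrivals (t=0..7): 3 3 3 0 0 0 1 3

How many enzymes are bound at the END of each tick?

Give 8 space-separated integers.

Answer: 2 2 2 2 2 2 2 2

Derivation:
t=0: arr=3 -> substrate=1 bound=2 product=0
t=1: arr=3 -> substrate=4 bound=2 product=0
t=2: arr=3 -> substrate=7 bound=2 product=0
t=3: arr=0 -> substrate=5 bound=2 product=2
t=4: arr=0 -> substrate=5 bound=2 product=2
t=5: arr=0 -> substrate=5 bound=2 product=2
t=6: arr=1 -> substrate=4 bound=2 product=4
t=7: arr=3 -> substrate=7 bound=2 product=4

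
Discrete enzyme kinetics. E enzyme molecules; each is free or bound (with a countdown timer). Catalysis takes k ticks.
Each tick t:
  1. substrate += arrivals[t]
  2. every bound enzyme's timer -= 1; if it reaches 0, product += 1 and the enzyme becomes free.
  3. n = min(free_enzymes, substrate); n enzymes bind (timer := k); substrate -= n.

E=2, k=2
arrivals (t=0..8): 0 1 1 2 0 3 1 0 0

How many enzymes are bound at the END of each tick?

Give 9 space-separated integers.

Answer: 0 1 2 2 2 2 2 2 2

Derivation:
t=0: arr=0 -> substrate=0 bound=0 product=0
t=1: arr=1 -> substrate=0 bound=1 product=0
t=2: arr=1 -> substrate=0 bound=2 product=0
t=3: arr=2 -> substrate=1 bound=2 product=1
t=4: arr=0 -> substrate=0 bound=2 product=2
t=5: arr=3 -> substrate=2 bound=2 product=3
t=6: arr=1 -> substrate=2 bound=2 product=4
t=7: arr=0 -> substrate=1 bound=2 product=5
t=8: arr=0 -> substrate=0 bound=2 product=6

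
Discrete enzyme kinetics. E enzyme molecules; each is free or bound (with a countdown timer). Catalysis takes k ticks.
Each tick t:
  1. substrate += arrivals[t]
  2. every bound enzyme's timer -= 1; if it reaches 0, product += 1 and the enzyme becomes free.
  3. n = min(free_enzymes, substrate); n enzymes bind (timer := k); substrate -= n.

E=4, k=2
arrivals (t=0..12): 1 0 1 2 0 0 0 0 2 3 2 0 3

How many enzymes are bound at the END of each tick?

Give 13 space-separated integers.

t=0: arr=1 -> substrate=0 bound=1 product=0
t=1: arr=0 -> substrate=0 bound=1 product=0
t=2: arr=1 -> substrate=0 bound=1 product=1
t=3: arr=2 -> substrate=0 bound=3 product=1
t=4: arr=0 -> substrate=0 bound=2 product=2
t=5: arr=0 -> substrate=0 bound=0 product=4
t=6: arr=0 -> substrate=0 bound=0 product=4
t=7: arr=0 -> substrate=0 bound=0 product=4
t=8: arr=2 -> substrate=0 bound=2 product=4
t=9: arr=3 -> substrate=1 bound=4 product=4
t=10: arr=2 -> substrate=1 bound=4 product=6
t=11: arr=0 -> substrate=0 bound=3 product=8
t=12: arr=3 -> substrate=0 bound=4 product=10

Answer: 1 1 1 3 2 0 0 0 2 4 4 3 4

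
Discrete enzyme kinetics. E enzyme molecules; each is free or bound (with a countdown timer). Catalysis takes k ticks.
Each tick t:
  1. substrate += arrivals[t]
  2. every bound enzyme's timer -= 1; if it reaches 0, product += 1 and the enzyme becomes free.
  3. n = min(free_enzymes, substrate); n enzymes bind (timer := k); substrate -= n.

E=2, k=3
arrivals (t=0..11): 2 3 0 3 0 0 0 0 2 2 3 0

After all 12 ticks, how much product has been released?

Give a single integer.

Answer: 6

Derivation:
t=0: arr=2 -> substrate=0 bound=2 product=0
t=1: arr=3 -> substrate=3 bound=2 product=0
t=2: arr=0 -> substrate=3 bound=2 product=0
t=3: arr=3 -> substrate=4 bound=2 product=2
t=4: arr=0 -> substrate=4 bound=2 product=2
t=5: arr=0 -> substrate=4 bound=2 product=2
t=6: arr=0 -> substrate=2 bound=2 product=4
t=7: arr=0 -> substrate=2 bound=2 product=4
t=8: arr=2 -> substrate=4 bound=2 product=4
t=9: arr=2 -> substrate=4 bound=2 product=6
t=10: arr=3 -> substrate=7 bound=2 product=6
t=11: arr=0 -> substrate=7 bound=2 product=6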